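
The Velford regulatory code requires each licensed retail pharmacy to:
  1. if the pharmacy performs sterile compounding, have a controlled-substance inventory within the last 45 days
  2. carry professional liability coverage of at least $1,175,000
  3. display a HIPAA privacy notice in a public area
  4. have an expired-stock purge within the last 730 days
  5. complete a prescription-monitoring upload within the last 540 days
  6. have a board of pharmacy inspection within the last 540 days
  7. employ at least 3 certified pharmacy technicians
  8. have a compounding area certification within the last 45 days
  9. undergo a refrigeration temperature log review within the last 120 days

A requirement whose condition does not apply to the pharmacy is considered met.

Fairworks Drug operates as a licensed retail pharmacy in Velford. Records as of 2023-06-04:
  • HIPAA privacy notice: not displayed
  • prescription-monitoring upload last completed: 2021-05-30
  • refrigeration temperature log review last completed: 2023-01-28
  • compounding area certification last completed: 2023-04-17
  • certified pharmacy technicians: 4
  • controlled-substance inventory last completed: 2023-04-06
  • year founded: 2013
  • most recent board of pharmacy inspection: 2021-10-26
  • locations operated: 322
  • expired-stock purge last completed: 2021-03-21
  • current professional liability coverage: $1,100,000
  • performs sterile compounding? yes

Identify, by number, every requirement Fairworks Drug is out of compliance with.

1, 2, 3, 4, 5, 6, 8, 9

1. condition 'performs sterile compounding' holds; controlled-substance inventory 59 days ago vs limit 45 → not met
2. professional liability coverage $1,100,000 < $1,175,000 → not met
3. HIPAA privacy notice absent → not met
4. expired-stock purge 805 days ago vs limit 730 → not met
5. prescription-monitoring upload 735 days ago vs limit 540 → not met
6. board of pharmacy inspection 586 days ago vs limit 540 → not met
7. certified pharmacy technicians 4 ≥ 3 → met
8. compounding area certification 48 days ago vs limit 45 → not met
9. refrigeration temperature log review 127 days ago vs limit 120 → not met
Not met: 1, 2, 3, 4, 5, 6, 8, 9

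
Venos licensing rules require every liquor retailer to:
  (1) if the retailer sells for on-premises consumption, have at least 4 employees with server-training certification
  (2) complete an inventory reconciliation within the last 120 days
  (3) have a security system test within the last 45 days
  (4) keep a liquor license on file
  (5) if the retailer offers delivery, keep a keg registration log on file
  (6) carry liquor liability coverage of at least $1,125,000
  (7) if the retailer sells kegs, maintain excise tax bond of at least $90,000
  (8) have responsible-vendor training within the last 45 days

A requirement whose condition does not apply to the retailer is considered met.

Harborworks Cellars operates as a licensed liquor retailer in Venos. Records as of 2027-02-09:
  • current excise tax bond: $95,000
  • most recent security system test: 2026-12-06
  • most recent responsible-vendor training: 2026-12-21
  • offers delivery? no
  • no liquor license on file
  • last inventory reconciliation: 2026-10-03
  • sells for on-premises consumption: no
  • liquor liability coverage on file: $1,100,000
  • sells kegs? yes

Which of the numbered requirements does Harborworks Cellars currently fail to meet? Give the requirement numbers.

1. condition 'sells for on-premises consumption' does not hold → requirement n/a → met
2. inventory reconciliation 129 days ago vs limit 120 → not met
3. security system test 65 days ago vs limit 45 → not met
4. liquor license absent → not met
5. condition 'offers delivery' does not hold → requirement n/a → met
6. liquor liability coverage $1,100,000 < $1,125,000 → not met
7. condition 'sells kegs' holds; excise tax bond $95,000 ≥ $90,000 → met
8. responsible-vendor training 50 days ago vs limit 45 → not met
Not met: 2, 3, 4, 6, 8

2, 3, 4, 6, 8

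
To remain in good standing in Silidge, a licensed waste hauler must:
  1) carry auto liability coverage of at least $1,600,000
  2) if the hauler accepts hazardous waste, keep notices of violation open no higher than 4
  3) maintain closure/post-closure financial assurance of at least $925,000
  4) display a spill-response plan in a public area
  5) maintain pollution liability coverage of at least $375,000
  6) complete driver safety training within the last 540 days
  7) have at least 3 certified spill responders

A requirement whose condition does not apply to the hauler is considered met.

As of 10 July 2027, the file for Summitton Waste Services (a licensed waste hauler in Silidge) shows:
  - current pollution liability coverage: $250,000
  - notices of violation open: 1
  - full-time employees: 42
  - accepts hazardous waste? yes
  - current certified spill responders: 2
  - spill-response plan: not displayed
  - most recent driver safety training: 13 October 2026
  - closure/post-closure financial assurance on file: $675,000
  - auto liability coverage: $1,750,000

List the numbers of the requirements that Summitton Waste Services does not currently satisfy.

3, 4, 5, 7

1. auto liability coverage $1,750,000 ≥ $1,600,000 → met
2. condition 'accepts hazardous waste' holds; notices of violation open 1 ≤ 4 → met
3. closure/post-closure financial assurance $675,000 < $925,000 → not met
4. spill-response plan absent → not met
5. pollution liability coverage $250,000 < $375,000 → not met
6. driver safety training 270 days ago vs limit 540 → met
7. certified spill responders 2 < 3 → not met
Not met: 3, 4, 5, 7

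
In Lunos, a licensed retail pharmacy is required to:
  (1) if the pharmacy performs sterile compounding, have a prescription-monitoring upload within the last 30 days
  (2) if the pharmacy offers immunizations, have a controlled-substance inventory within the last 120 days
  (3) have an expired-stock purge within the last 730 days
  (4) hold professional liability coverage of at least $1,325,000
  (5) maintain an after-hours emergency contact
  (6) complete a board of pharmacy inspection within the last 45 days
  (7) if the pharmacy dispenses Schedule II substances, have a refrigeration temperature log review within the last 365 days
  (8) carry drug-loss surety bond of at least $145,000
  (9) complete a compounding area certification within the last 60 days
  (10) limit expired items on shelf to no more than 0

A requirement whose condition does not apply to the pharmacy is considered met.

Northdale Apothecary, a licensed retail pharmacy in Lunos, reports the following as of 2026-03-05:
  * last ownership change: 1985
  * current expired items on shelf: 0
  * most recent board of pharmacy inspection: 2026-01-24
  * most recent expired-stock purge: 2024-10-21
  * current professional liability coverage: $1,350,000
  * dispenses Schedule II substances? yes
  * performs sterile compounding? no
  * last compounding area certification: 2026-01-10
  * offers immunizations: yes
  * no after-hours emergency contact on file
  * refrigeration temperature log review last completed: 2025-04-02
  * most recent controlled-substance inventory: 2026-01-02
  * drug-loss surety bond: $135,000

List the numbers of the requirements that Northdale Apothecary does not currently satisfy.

5, 8

1. condition 'performs sterile compounding' does not hold → requirement n/a → met
2. condition 'offers immunizations' holds; controlled-substance inventory 62 days ago vs limit 120 → met
3. expired-stock purge 500 days ago vs limit 730 → met
4. professional liability coverage $1,350,000 ≥ $1,325,000 → met
5. after-hours emergency contact absent → not met
6. board of pharmacy inspection 40 days ago vs limit 45 → met
7. condition 'dispenses Schedule II substances' holds; refrigeration temperature log review 337 days ago vs limit 365 → met
8. drug-loss surety bond $135,000 < $145,000 → not met
9. compounding area certification 54 days ago vs limit 60 → met
10. expired items on shelf 0 ≤ 0 → met
Not met: 5, 8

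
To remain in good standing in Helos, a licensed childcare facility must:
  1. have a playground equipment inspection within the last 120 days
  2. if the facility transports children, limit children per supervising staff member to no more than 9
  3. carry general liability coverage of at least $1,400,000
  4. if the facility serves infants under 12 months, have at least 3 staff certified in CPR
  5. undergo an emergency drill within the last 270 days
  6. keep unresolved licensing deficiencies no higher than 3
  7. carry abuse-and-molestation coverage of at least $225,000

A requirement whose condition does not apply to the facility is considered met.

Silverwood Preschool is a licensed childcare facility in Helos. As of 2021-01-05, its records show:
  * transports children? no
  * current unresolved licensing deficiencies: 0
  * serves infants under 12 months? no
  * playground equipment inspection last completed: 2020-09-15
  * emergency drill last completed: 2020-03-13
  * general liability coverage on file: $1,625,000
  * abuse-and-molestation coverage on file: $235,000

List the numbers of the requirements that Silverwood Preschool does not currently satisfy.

5

1. playground equipment inspection 112 days ago vs limit 120 → met
2. condition 'transports children' does not hold → requirement n/a → met
3. general liability coverage $1,625,000 ≥ $1,400,000 → met
4. condition 'serves infants under 12 months' does not hold → requirement n/a → met
5. emergency drill 298 days ago vs limit 270 → not met
6. unresolved licensing deficiencies 0 ≤ 3 → met
7. abuse-and-molestation coverage $235,000 ≥ $225,000 → met
Not met: 5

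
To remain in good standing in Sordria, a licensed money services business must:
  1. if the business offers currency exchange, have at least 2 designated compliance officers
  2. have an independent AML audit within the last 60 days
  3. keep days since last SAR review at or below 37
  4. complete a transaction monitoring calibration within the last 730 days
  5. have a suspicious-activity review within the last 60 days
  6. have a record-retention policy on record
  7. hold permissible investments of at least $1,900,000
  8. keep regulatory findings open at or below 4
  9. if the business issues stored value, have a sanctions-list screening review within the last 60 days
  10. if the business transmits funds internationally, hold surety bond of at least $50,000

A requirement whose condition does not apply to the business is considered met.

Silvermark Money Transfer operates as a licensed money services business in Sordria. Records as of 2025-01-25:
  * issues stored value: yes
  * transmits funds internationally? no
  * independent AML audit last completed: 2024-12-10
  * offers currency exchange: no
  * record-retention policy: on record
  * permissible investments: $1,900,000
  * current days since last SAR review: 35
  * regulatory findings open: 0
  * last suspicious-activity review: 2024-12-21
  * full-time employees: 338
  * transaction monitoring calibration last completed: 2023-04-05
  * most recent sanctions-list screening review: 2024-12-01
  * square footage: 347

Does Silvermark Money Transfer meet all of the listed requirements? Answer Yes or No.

1. condition 'offers currency exchange' does not hold → requirement n/a → met
2. independent AML audit 46 days ago vs limit 60 → met
3. days since last SAR review 35 ≤ 37 → met
4. transaction monitoring calibration 661 days ago vs limit 730 → met
5. suspicious-activity review 35 days ago vs limit 60 → met
6. record-retention policy present → met
7. permissible investments $1,900,000 ≥ $1,900,000 → met
8. regulatory findings open 0 ≤ 4 → met
9. condition 'issues stored value' holds; sanctions-list screening review 55 days ago vs limit 60 → met
10. condition 'transmits funds internationally' does not hold → requirement n/a → met
All met.

Yes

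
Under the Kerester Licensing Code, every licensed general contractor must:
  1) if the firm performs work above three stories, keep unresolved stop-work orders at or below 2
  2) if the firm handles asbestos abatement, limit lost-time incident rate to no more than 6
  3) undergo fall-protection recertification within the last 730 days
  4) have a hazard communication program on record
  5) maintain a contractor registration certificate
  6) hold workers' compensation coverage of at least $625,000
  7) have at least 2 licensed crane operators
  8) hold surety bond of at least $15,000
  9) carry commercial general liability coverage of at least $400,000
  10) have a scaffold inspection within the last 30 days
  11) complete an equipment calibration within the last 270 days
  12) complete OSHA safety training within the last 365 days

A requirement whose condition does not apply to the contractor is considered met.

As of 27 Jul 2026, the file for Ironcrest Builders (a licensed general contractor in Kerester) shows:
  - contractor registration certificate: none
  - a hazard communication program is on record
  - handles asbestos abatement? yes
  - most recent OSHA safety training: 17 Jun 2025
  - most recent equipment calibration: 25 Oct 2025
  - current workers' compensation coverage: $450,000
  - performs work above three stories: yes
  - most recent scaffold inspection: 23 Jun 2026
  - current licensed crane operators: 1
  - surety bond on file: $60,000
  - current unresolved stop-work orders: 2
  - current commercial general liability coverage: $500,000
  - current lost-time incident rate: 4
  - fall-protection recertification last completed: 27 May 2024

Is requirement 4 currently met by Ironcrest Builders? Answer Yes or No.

Yes

4. hazard communication program present → met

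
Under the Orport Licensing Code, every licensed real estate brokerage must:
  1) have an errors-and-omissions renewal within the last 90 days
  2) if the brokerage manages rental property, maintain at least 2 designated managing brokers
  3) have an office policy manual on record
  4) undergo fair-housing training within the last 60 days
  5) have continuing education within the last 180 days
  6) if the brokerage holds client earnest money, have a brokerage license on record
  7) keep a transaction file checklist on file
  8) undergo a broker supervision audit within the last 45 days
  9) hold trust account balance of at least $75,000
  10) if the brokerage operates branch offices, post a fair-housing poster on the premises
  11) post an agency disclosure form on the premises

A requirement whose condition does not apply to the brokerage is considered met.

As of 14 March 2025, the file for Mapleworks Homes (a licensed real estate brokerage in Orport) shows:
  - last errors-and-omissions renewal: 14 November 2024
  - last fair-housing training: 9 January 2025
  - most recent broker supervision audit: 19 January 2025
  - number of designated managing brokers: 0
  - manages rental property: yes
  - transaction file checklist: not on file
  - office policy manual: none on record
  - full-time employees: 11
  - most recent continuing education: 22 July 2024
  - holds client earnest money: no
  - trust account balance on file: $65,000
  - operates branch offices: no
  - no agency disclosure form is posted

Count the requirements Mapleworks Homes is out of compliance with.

9

1. errors-and-omissions renewal 120 days ago vs limit 90 → not met
2. condition 'manages rental property' holds; designated managing brokers 0 < 2 → not met
3. office policy manual absent → not met
4. fair-housing training 64 days ago vs limit 60 → not met
5. continuing education 235 days ago vs limit 180 → not met
6. condition 'holds client earnest money' does not hold → requirement n/a → met
7. transaction file checklist absent → not met
8. broker supervision audit 54 days ago vs limit 45 → not met
9. trust account balance $65,000 < $75,000 → not met
10. condition 'operates branch offices' does not hold → requirement n/a → met
11. agency disclosure form absent → not met
Not met: 9 of 11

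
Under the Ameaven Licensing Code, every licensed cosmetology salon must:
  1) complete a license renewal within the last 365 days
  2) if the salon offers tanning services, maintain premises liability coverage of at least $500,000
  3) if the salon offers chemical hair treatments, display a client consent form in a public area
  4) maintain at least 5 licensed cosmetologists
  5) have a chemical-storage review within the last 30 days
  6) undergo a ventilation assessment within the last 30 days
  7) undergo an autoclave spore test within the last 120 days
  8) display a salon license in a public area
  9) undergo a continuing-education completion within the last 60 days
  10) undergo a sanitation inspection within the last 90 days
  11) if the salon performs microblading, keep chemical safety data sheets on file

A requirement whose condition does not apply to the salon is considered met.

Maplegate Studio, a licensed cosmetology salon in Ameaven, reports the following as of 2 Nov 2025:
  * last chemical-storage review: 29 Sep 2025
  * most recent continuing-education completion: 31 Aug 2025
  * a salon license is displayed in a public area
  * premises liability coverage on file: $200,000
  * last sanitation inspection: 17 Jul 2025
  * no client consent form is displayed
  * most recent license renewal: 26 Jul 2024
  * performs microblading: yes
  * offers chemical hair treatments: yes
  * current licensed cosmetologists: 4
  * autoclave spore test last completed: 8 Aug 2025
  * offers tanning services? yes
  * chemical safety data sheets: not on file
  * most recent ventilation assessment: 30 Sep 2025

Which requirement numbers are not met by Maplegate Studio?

1, 2, 3, 4, 5, 6, 9, 10, 11

1. license renewal 464 days ago vs limit 365 → not met
2. condition 'offers tanning services' holds; premises liability coverage $200,000 < $500,000 → not met
3. condition 'offers chemical hair treatments' holds; client consent form absent → not met
4. licensed cosmetologists 4 < 5 → not met
5. chemical-storage review 34 days ago vs limit 30 → not met
6. ventilation assessment 33 days ago vs limit 30 → not met
7. autoclave spore test 86 days ago vs limit 120 → met
8. salon license present → met
9. continuing-education completion 63 days ago vs limit 60 → not met
10. sanitation inspection 108 days ago vs limit 90 → not met
11. condition 'performs microblading' holds; chemical safety data sheets absent → not met
Not met: 1, 2, 3, 4, 5, 6, 9, 10, 11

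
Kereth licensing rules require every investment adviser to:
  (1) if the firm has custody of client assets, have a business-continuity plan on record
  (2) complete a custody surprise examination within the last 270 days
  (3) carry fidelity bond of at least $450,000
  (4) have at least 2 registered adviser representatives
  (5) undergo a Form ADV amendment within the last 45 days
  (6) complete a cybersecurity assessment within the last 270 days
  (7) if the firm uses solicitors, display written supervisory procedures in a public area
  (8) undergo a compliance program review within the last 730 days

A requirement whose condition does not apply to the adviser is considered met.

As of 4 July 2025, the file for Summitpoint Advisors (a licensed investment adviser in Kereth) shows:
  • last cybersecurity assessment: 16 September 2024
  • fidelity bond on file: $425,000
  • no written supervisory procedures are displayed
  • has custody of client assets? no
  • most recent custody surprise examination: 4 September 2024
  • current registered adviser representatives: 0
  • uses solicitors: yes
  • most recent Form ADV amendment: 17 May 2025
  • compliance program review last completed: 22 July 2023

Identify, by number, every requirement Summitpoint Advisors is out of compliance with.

2, 3, 4, 5, 6, 7

1. condition 'has custody of client assets' does not hold → requirement n/a → met
2. custody surprise examination 303 days ago vs limit 270 → not met
3. fidelity bond $425,000 < $450,000 → not met
4. registered adviser representatives 0 < 2 → not met
5. Form ADV amendment 48 days ago vs limit 45 → not met
6. cybersecurity assessment 291 days ago vs limit 270 → not met
7. condition 'uses solicitors' holds; written supervisory procedures absent → not met
8. compliance program review 713 days ago vs limit 730 → met
Not met: 2, 3, 4, 5, 6, 7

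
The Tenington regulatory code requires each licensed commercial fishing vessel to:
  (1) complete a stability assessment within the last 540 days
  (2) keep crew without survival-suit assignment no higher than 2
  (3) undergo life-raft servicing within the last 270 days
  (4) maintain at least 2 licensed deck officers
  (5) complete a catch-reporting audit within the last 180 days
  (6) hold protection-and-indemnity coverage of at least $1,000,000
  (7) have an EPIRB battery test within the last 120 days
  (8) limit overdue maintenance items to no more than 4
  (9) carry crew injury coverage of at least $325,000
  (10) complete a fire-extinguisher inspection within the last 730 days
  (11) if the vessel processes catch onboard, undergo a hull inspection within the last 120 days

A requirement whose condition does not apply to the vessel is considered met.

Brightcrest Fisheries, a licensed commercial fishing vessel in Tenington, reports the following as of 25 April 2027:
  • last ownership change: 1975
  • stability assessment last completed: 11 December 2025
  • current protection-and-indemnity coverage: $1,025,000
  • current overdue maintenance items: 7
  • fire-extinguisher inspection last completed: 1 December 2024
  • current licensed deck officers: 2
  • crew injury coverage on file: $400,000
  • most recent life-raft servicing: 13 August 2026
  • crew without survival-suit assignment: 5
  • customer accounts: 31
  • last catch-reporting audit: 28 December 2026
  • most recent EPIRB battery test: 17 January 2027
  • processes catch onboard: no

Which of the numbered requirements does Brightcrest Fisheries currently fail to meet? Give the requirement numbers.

1. stability assessment 500 days ago vs limit 540 → met
2. crew without survival-suit assignment 5 > 2 → not met
3. life-raft servicing 255 days ago vs limit 270 → met
4. licensed deck officers 2 ≥ 2 → met
5. catch-reporting audit 118 days ago vs limit 180 → met
6. protection-and-indemnity coverage $1,025,000 ≥ $1,000,000 → met
7. EPIRB battery test 98 days ago vs limit 120 → met
8. overdue maintenance items 7 > 4 → not met
9. crew injury coverage $400,000 ≥ $325,000 → met
10. fire-extinguisher inspection 875 days ago vs limit 730 → not met
11. condition 'processes catch onboard' does not hold → requirement n/a → met
Not met: 2, 8, 10

2, 8, 10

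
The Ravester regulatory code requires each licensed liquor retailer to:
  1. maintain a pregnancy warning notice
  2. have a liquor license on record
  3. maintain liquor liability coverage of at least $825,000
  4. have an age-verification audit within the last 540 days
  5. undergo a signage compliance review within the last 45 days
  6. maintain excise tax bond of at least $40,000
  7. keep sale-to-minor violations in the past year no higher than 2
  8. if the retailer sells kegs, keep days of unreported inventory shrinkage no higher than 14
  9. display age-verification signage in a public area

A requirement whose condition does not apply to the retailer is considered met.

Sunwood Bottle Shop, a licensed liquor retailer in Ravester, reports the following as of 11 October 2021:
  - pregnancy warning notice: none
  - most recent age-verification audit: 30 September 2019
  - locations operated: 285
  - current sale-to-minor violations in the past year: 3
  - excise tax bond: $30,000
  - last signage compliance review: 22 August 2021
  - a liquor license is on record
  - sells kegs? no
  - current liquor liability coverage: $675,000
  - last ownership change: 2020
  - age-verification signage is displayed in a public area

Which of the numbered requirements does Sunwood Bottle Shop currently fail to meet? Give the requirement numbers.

1, 3, 4, 5, 6, 7

1. pregnancy warning notice absent → not met
2. liquor license present → met
3. liquor liability coverage $675,000 < $825,000 → not met
4. age-verification audit 742 days ago vs limit 540 → not met
5. signage compliance review 50 days ago vs limit 45 → not met
6. excise tax bond $30,000 < $40,000 → not met
7. sale-to-minor violations in the past year 3 > 2 → not met
8. condition 'sells kegs' does not hold → requirement n/a → met
9. age-verification signage present → met
Not met: 1, 3, 4, 5, 6, 7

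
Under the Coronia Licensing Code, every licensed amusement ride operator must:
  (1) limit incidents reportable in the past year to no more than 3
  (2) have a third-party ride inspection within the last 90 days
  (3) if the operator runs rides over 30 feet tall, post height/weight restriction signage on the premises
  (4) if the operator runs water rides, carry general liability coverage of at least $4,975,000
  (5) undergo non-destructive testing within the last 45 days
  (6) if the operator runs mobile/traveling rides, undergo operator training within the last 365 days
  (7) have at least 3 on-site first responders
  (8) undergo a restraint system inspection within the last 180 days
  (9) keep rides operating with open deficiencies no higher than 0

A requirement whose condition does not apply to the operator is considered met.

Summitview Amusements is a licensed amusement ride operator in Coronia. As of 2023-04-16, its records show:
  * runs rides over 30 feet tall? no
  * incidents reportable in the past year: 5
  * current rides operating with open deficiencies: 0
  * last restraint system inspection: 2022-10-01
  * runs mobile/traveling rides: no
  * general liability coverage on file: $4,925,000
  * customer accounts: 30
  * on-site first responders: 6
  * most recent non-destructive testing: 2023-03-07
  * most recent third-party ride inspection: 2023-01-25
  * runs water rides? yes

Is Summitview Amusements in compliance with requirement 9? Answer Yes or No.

Yes

9. rides operating with open deficiencies 0 ≤ 0 → met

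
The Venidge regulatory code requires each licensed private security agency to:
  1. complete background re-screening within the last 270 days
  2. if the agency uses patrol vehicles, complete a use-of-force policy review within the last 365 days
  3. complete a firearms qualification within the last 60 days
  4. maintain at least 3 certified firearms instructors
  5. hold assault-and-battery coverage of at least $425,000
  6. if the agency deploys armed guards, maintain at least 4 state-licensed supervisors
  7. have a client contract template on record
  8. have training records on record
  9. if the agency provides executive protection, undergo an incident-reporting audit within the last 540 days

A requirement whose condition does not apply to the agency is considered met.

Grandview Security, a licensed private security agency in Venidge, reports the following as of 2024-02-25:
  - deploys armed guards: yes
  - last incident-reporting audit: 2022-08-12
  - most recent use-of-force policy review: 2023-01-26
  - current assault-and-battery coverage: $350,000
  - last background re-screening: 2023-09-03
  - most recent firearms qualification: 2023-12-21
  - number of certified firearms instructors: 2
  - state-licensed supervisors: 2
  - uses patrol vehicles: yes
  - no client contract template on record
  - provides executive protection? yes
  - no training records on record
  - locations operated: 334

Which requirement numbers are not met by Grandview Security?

2, 3, 4, 5, 6, 7, 8, 9

1. background re-screening 175 days ago vs limit 270 → met
2. condition 'uses patrol vehicles' holds; use-of-force policy review 395 days ago vs limit 365 → not met
3. firearms qualification 66 days ago vs limit 60 → not met
4. certified firearms instructors 2 < 3 → not met
5. assault-and-battery coverage $350,000 < $425,000 → not met
6. condition 'deploys armed guards' holds; state-licensed supervisors 2 < 4 → not met
7. client contract template absent → not met
8. training records absent → not met
9. condition 'provides executive protection' holds; incident-reporting audit 562 days ago vs limit 540 → not met
Not met: 2, 3, 4, 5, 6, 7, 8, 9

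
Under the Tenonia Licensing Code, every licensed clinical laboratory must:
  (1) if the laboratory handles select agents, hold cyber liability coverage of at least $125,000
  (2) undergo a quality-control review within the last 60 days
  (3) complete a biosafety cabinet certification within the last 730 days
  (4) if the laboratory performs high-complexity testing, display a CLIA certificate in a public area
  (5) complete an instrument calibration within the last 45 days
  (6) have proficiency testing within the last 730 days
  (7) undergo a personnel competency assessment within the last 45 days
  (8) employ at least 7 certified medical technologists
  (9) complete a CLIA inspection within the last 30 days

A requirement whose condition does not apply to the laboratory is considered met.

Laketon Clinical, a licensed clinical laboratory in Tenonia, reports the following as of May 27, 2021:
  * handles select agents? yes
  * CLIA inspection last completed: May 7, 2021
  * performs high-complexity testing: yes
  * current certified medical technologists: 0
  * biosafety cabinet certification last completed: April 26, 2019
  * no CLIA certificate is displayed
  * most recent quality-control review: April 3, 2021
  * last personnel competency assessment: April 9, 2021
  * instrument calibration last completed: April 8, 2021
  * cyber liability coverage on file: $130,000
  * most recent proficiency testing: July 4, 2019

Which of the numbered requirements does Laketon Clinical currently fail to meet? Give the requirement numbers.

1. condition 'handles select agents' holds; cyber liability coverage $130,000 ≥ $125,000 → met
2. quality-control review 54 days ago vs limit 60 → met
3. biosafety cabinet certification 762 days ago vs limit 730 → not met
4. condition 'performs high-complexity testing' holds; CLIA certificate absent → not met
5. instrument calibration 49 days ago vs limit 45 → not met
6. proficiency testing 693 days ago vs limit 730 → met
7. personnel competency assessment 48 days ago vs limit 45 → not met
8. certified medical technologists 0 < 7 → not met
9. CLIA inspection 20 days ago vs limit 30 → met
Not met: 3, 4, 5, 7, 8

3, 4, 5, 7, 8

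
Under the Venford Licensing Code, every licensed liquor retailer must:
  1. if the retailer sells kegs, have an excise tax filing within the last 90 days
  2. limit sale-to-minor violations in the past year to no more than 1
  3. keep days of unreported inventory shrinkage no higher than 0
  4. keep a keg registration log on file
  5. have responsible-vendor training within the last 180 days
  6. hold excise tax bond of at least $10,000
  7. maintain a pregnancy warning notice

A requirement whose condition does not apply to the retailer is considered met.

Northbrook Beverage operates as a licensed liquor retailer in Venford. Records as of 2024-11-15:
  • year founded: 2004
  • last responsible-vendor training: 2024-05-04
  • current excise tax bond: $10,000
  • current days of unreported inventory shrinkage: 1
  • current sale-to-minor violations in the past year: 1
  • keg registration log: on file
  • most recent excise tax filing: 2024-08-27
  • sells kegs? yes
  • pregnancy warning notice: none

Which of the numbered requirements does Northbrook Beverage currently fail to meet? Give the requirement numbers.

3, 5, 7

1. condition 'sells kegs' holds; excise tax filing 80 days ago vs limit 90 → met
2. sale-to-minor violations in the past year 1 ≤ 1 → met
3. days of unreported inventory shrinkage 1 > 0 → not met
4. keg registration log present → met
5. responsible-vendor training 195 days ago vs limit 180 → not met
6. excise tax bond $10,000 ≥ $10,000 → met
7. pregnancy warning notice absent → not met
Not met: 3, 5, 7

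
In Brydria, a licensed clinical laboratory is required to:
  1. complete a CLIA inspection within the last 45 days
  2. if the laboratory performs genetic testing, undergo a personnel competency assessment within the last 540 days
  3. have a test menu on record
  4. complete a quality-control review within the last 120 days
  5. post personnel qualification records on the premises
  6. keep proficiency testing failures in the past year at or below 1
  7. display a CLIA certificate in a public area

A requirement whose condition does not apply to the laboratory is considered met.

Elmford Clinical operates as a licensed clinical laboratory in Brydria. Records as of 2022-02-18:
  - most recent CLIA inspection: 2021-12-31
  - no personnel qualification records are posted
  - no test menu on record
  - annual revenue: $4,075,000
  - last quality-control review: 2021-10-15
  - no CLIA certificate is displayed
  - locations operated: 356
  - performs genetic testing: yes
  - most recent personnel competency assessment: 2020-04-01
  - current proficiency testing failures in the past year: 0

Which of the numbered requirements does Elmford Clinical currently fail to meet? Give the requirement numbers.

1. CLIA inspection 49 days ago vs limit 45 → not met
2. condition 'performs genetic testing' holds; personnel competency assessment 688 days ago vs limit 540 → not met
3. test menu absent → not met
4. quality-control review 126 days ago vs limit 120 → not met
5. personnel qualification records absent → not met
6. proficiency testing failures in the past year 0 ≤ 1 → met
7. CLIA certificate absent → not met
Not met: 1, 2, 3, 4, 5, 7

1, 2, 3, 4, 5, 7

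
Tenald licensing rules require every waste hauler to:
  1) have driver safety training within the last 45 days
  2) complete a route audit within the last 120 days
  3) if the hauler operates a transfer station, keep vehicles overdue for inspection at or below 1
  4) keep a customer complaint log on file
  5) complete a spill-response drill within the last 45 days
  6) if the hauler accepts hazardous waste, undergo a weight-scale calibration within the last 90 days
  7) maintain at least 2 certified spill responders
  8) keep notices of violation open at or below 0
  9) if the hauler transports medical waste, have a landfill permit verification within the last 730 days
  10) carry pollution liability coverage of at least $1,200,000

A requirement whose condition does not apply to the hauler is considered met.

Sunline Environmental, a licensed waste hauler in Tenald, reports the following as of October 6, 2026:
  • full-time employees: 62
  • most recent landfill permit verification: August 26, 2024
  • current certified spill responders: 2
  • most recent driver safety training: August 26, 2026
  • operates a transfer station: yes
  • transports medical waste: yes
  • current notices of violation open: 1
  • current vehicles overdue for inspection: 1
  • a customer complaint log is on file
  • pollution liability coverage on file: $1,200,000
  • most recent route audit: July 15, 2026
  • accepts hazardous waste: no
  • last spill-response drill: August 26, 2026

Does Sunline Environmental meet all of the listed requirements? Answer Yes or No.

1. driver safety training 41 days ago vs limit 45 → met
2. route audit 83 days ago vs limit 120 → met
3. condition 'operates a transfer station' holds; vehicles overdue for inspection 1 ≤ 1 → met
4. customer complaint log present → met
5. spill-response drill 41 days ago vs limit 45 → met
6. condition 'accepts hazardous waste' does not hold → requirement n/a → met
7. certified spill responders 2 ≥ 2 → met
8. notices of violation open 1 > 0 → not met
9. condition 'transports medical waste' holds; landfill permit verification 771 days ago vs limit 730 → not met
10. pollution liability coverage $1,200,000 ≥ $1,200,000 → met
Not met: 8, 9

No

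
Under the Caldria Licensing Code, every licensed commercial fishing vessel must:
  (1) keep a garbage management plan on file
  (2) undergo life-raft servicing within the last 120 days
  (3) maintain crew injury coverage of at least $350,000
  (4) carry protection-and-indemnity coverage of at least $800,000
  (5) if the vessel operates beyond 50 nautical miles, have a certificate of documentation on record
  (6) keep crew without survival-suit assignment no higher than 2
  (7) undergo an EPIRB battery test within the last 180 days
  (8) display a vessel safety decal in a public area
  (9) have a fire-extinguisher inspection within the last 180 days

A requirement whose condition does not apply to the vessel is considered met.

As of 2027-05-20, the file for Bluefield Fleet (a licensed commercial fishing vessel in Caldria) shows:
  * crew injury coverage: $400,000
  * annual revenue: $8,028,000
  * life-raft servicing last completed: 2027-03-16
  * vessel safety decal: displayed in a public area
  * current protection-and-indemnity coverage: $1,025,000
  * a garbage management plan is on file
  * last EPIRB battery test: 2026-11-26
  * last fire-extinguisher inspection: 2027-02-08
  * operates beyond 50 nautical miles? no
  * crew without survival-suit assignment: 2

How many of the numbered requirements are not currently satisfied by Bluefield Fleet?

0

1. garbage management plan present → met
2. life-raft servicing 65 days ago vs limit 120 → met
3. crew injury coverage $400,000 ≥ $350,000 → met
4. protection-and-indemnity coverage $1,025,000 ≥ $800,000 → met
5. condition 'operates beyond 50 nautical miles' does not hold → requirement n/a → met
6. crew without survival-suit assignment 2 ≤ 2 → met
7. EPIRB battery test 175 days ago vs limit 180 → met
8. vessel safety decal present → met
9. fire-extinguisher inspection 101 days ago vs limit 180 → met
Not met: 0 of 9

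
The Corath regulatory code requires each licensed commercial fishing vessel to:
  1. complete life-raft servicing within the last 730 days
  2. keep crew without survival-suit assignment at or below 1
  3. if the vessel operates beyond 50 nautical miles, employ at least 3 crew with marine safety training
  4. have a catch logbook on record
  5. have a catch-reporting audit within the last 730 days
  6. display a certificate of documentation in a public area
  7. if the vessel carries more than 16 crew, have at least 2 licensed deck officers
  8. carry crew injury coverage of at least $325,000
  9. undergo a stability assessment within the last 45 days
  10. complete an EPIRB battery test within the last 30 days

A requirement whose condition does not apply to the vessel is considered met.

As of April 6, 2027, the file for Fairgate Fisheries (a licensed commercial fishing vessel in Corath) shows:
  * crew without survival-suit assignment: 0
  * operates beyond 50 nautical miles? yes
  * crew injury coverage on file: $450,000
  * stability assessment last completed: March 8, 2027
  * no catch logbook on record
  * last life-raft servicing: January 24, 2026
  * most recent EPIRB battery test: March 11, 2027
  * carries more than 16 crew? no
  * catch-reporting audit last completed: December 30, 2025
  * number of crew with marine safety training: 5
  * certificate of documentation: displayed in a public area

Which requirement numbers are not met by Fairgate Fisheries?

4

1. life-raft servicing 437 days ago vs limit 730 → met
2. crew without survival-suit assignment 0 ≤ 1 → met
3. condition 'operates beyond 50 nautical miles' holds; crew with marine safety training 5 ≥ 3 → met
4. catch logbook absent → not met
5. catch-reporting audit 462 days ago vs limit 730 → met
6. certificate of documentation present → met
7. condition 'carries more than 16 crew' does not hold → requirement n/a → met
8. crew injury coverage $450,000 ≥ $325,000 → met
9. stability assessment 29 days ago vs limit 45 → met
10. EPIRB battery test 26 days ago vs limit 30 → met
Not met: 4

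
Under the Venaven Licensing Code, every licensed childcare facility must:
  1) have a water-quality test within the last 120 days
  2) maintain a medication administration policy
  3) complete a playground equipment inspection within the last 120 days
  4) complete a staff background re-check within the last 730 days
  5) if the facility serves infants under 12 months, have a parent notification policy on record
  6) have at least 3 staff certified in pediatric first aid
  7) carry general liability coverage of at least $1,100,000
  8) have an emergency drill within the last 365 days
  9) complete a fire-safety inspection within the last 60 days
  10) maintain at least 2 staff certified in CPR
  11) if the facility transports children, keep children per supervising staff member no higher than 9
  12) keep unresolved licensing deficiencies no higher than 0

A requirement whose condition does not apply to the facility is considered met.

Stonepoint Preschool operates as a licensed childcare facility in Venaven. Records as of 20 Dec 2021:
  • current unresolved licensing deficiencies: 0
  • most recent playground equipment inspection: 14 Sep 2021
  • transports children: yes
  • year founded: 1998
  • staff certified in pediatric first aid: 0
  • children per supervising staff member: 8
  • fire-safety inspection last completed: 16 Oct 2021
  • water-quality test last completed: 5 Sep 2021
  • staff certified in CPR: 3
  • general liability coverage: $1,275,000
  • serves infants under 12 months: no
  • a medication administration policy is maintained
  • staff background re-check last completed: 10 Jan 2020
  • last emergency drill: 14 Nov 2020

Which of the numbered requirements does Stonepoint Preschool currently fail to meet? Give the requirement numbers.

6, 8, 9

1. water-quality test 106 days ago vs limit 120 → met
2. medication administration policy present → met
3. playground equipment inspection 97 days ago vs limit 120 → met
4. staff background re-check 710 days ago vs limit 730 → met
5. condition 'serves infants under 12 months' does not hold → requirement n/a → met
6. staff certified in pediatric first aid 0 < 3 → not met
7. general liability coverage $1,275,000 ≥ $1,100,000 → met
8. emergency drill 401 days ago vs limit 365 → not met
9. fire-safety inspection 65 days ago vs limit 60 → not met
10. staff certified in CPR 3 ≥ 2 → met
11. condition 'transports children' holds; children per supervising staff member 8 ≤ 9 → met
12. unresolved licensing deficiencies 0 ≤ 0 → met
Not met: 6, 8, 9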